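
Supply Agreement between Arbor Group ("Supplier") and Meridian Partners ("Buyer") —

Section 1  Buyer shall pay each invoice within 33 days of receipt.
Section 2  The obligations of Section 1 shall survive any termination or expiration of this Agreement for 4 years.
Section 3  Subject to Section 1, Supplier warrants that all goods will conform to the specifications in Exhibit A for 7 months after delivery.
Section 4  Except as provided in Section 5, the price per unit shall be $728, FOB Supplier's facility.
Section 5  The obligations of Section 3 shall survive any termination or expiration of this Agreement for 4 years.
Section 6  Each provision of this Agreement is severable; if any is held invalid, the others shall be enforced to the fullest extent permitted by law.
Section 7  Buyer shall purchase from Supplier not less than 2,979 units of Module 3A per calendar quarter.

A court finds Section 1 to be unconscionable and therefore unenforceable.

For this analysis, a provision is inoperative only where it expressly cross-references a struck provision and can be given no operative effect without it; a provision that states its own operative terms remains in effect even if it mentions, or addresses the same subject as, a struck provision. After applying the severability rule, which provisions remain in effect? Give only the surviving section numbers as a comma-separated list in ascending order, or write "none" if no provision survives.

3, 4, 5, 6, 7

Section 1 is struck. Section 2 merely fixes the survival period for Section 1; with Section 1 gone it has nothing to operate on and falls away. Although Section 3 refers to Section 1, its operative terms do not depend on Section 1, so it remains in effect. Section 6 is a severability clause and preserves every provision that can still be given independent effect. Section 3, Section 4, Section 5, Section 6, and Section 7 remain in effect.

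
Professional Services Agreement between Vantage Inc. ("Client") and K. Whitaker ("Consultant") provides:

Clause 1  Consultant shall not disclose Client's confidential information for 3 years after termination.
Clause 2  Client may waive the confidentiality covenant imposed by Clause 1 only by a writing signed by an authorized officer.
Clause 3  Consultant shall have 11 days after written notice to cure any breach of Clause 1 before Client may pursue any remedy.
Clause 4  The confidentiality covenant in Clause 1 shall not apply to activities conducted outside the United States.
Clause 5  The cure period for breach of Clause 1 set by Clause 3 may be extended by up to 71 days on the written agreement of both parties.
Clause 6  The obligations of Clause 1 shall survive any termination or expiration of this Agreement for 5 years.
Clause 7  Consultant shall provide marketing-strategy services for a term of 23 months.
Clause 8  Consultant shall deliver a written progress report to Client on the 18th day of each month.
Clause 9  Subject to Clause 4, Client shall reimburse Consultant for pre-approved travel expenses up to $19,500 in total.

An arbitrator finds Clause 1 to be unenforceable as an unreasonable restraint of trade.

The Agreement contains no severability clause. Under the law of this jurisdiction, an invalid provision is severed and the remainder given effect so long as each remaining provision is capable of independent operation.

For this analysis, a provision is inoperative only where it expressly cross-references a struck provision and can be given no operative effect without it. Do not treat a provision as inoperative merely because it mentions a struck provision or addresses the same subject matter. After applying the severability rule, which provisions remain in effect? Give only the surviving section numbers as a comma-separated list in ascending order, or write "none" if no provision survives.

7, 8, 9

Clause 1 is struck. Clause 2 merely fixes the waiver condition for Clause 1; with Clause 1 gone it has nothing to operate on and falls away. Clause 3 operates only by reference to Clause 1, so it falls with Clause 1. Clause 4 has no operative effect of its own apart from Clause 1 and is therefore inoperative. Clause 6 merely fixes the survival period for Clause 1; with Clause 1 gone it has nothing to operate on and falls away. The whole of Clause 5 is the extension of the cure period for breach of Clause 1, defined by reference to Clause 3, so Clause 5 cannot stand once Clause 3 is removed. Clause 9 mentions Clause 4 but its own obligation stands independently of Clause 4, so Clause 9 is not affected. Under the stated default rule, only provisions that cannot operate independently fall away; the rest are enforced. The provisions still in force are Clause 7, Clause 8, and Clause 9.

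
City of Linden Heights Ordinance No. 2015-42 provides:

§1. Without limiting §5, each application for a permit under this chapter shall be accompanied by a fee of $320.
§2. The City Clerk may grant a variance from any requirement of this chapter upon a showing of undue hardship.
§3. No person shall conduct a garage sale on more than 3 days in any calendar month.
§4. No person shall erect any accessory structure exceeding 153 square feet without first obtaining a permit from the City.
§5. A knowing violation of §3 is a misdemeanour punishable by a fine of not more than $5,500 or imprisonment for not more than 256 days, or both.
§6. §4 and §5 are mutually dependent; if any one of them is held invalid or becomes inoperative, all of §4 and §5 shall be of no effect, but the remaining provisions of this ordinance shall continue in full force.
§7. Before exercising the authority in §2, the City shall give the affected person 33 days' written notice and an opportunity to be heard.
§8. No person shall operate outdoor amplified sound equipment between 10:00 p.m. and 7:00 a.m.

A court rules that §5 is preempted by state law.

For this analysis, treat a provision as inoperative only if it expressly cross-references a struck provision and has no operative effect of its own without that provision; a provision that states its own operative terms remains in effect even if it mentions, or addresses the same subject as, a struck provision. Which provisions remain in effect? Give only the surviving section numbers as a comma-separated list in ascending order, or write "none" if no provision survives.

§5 is struck. Although §1 refers to §5, its operative terms do not depend on §5, so it remains in effect. Nothing else in the ordinance is defined by reference to §5. §6 declares §4 and §5 mutually dependent; since one of them has fallen, all of them are of no effect. That brings down §4 as well. The remainder continues in force under §6. The provisions still in force are §1, §2, §3, §6, §7, and §8.

1, 2, 3, 6, 7, 8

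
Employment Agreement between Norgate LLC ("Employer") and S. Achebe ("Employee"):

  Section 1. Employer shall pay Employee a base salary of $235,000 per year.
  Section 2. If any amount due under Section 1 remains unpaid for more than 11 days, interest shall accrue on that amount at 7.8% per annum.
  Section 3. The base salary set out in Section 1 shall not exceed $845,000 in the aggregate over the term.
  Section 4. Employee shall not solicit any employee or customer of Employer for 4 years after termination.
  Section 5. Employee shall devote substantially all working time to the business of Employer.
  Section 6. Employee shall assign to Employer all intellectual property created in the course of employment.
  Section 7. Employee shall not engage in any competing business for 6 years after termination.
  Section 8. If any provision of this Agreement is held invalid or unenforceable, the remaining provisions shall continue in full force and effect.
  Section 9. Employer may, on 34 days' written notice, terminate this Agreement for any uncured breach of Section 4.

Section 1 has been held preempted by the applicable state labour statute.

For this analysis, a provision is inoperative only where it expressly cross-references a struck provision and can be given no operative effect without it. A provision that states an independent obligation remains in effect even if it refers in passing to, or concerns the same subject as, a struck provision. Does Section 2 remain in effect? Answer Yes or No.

Section 1 is struck. Section 2 operates only by reference to Section 1, so it falls with Section 1. The whole of Section 3 is the aggregate cap on the base salary, defined by reference to Section 1, so Section 3 cannot stand once Section 1 is removed. Section 8 is a severability clause and preserves every provision that can still be given independent effect. That leaves Section 4, Section 5, Section 6, Section 7, Section 8, and Section 9 in effect. Section 2 is among the inoperative provisions, so the answer is no.

No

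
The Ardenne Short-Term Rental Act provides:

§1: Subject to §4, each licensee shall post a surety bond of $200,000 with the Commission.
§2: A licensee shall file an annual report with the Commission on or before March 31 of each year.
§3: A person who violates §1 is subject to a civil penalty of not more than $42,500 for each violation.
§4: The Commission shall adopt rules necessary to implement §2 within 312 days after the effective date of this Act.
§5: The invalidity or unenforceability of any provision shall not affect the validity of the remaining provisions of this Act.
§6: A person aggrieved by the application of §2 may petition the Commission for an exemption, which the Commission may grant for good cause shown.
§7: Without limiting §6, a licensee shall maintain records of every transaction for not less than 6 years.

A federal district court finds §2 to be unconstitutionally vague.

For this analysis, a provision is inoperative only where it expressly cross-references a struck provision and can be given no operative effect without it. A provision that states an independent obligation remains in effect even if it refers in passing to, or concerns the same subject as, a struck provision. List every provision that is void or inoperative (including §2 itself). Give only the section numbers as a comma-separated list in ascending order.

2, 4, 6

§2 is struck. §4 has no operative effect of its own apart from §2 and is therefore inoperative. §6 has no operative effect of its own apart from §2 and is therefore inoperative. §7 mentions §6 but its own obligation stands independently of §6, so §7 is not affected. §1 mentions §4 but its own obligation stands independently of §4, so §1 is not affected. §5 is a severability clause and preserves every provision that can still be given independent effect. §1, §3, §5, and §7 remain in effect.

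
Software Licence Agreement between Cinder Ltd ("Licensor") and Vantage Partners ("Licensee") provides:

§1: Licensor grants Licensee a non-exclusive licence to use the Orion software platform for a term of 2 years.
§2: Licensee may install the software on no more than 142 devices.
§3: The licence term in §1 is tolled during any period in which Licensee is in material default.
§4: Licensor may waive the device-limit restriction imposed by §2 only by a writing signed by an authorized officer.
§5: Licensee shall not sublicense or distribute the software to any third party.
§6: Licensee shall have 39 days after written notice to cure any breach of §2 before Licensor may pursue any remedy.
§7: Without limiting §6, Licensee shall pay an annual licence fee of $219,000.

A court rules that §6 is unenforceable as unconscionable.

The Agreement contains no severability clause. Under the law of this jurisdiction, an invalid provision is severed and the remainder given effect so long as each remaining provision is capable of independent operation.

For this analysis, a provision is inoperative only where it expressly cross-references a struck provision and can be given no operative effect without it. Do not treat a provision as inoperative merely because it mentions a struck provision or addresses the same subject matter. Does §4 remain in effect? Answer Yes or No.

Yes

§6 is struck. §7 mentions §6 but its own obligation stands independently of §6, so §7 is not affected. No other provision's operative terms depend on §6. With no severability clause, the stated default rule severs what cannot stand and enforces each remaining provision that can operate on its own. That leaves §1, §2, §3, §4, §5, and §7 in effect. §4 is among the surviving provisions, so the answer is yes.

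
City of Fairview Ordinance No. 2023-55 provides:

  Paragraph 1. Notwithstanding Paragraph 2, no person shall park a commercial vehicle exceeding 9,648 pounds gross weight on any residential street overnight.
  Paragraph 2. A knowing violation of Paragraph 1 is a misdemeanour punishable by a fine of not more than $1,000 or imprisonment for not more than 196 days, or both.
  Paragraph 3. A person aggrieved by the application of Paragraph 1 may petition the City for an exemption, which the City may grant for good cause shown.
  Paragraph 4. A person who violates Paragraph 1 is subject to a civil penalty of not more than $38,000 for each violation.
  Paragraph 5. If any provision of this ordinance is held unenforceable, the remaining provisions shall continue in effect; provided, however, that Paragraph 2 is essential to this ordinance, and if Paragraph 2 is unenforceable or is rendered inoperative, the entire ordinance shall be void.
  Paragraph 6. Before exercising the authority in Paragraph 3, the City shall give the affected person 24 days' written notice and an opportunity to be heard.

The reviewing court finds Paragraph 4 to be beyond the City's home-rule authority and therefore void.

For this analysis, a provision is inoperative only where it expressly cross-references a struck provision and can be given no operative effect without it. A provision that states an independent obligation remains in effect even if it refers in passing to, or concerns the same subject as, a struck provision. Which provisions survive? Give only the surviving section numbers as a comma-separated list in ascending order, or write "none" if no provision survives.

Paragraph 4 is struck. No other provision's operative terms depend on Paragraph 4. Paragraph 5 makes Paragraph 2 an essential term, but Paragraph 2 is unaffected, so the severability proviso in Paragraph 5 preserves the remaining provisions. Paragraph 1, Paragraph 2, Paragraph 3, Paragraph 5, and Paragraph 6 remain in effect.

1, 2, 3, 5, 6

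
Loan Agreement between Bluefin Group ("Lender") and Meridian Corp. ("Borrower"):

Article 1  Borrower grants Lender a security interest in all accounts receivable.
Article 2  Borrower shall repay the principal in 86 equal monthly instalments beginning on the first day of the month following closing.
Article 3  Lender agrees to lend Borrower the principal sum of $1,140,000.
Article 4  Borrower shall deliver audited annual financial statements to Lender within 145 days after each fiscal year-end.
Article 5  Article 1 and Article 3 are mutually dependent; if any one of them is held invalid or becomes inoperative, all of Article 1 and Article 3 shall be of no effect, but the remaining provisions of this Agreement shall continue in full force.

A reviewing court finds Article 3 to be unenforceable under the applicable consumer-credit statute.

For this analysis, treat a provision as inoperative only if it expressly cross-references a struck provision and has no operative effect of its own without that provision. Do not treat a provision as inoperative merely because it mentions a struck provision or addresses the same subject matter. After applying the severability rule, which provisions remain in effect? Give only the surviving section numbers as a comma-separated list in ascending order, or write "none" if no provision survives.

2, 4, 5

Article 3 is struck. Nothing else in the Agreement is defined by reference to Article 3. Article 5 declares Article 1 and Article 3 mutually dependent; since one of them has fallen, all of them are of no effect. That brings down Article 1 as well. The remainder continues in force under Article 5. The provisions still in force are Article 2, Article 4, and Article 5.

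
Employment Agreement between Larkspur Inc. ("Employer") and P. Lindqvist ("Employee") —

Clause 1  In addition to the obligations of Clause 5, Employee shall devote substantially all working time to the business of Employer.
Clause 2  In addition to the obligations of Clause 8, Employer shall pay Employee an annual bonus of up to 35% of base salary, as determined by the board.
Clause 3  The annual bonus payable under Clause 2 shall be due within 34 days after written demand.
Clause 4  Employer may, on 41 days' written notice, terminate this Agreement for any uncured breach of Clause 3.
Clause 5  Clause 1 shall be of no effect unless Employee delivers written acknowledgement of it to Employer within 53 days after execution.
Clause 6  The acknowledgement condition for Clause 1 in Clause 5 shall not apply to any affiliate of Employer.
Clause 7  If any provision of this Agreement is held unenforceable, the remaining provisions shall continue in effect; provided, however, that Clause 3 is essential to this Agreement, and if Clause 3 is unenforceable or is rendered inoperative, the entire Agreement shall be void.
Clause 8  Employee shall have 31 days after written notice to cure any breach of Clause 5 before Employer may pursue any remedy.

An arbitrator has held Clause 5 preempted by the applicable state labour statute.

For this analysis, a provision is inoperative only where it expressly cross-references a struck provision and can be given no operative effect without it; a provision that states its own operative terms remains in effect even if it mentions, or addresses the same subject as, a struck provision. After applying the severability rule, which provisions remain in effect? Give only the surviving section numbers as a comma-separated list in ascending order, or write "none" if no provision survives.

1, 2, 3, 4, 7

Clause 5 is struck. Clause 6 operates only by reference to Clause 5, so it falls with Clause 5. Clause 8 operates only by reference to Clause 5, so it falls with Clause 5. Although Clause 1 refers to Clause 5, its operative terms do not depend on Clause 5, so it remains in effect. Clause 2 mentions Clause 8 but its own obligation stands independently of Clause 8, so Clause 2 is not affected. Clause 7 makes Clause 3 an essential term, but Clause 3 is unaffected, so the severability proviso in Clause 7 preserves the remaining provisions. The provisions still in force are Clause 1, Clause 2, Clause 3, Clause 4, and Clause 7.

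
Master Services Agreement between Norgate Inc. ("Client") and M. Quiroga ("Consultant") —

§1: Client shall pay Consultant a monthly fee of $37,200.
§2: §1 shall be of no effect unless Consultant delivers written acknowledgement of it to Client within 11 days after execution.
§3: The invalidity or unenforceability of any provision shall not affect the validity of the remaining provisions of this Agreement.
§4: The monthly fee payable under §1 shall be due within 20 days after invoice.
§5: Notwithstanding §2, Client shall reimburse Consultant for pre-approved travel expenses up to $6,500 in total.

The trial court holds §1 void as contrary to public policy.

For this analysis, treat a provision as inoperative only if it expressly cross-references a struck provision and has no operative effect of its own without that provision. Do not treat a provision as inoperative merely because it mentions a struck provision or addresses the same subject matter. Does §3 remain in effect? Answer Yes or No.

§1 is struck. §2 operates only by reference to §1, so it falls with §1. §4 has no operative effect of its own apart from §1 and is therefore inoperative. Although §5 refers to §2, its operative terms do not depend on §2, so it remains in effect. Under the severability clause in §3, the remaining provisions continue in force. The provisions still in force are §3 and §5. §3 is among the surviving provisions, so the answer is yes.

Yes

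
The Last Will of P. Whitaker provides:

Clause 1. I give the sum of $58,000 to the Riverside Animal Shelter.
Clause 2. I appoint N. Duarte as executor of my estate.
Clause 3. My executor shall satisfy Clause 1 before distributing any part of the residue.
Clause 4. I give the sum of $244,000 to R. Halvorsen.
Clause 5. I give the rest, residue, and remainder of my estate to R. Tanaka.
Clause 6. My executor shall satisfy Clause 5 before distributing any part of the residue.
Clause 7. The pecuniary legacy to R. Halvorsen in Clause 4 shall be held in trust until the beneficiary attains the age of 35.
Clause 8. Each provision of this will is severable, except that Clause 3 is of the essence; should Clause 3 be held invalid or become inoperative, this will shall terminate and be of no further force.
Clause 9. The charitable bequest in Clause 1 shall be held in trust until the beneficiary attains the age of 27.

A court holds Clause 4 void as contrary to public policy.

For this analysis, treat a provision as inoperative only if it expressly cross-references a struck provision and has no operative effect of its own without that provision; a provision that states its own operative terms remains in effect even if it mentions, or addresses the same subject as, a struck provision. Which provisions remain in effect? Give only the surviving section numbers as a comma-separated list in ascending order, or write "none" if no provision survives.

Clause 4 is struck. The only function of Clause 7 is the trust for Clause 4, so it cannot stand once Clause 4 is removed. Clause 8 makes Clause 3 an essential term, but Clause 3 is unaffected, so the severability proviso in Clause 8 preserves the remaining provisions. The provisions still in force are Clause 1, Clause 2, Clause 3, Clause 5, Clause 6, Clause 8, and Clause 9.

1, 2, 3, 5, 6, 8, 9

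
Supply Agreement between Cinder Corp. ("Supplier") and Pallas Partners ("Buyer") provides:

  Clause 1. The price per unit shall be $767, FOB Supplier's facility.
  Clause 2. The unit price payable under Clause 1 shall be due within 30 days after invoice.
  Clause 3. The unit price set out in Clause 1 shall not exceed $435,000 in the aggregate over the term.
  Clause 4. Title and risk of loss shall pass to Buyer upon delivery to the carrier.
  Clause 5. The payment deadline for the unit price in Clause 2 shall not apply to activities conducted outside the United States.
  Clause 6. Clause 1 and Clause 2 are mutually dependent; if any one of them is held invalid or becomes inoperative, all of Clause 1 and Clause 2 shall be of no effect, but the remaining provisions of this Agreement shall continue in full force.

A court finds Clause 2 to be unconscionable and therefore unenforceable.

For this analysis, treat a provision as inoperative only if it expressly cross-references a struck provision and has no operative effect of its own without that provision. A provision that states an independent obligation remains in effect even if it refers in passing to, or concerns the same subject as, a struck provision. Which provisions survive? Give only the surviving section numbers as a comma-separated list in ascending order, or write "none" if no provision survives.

4, 6

Clause 2 is struck. Clause 5 operates only by reference to Clause 2, so it falls with Clause 2. Clause 6 declares Clause 1 and Clause 2 mutually dependent; since one of them has fallen, all of them are of no effect. That brings down Clause 1 as well. Clause 3 in turn depends solely on a provision now struck and likewise falls. The remainder continues in force under Clause 6. The provisions still in force are Clause 4 and Clause 6.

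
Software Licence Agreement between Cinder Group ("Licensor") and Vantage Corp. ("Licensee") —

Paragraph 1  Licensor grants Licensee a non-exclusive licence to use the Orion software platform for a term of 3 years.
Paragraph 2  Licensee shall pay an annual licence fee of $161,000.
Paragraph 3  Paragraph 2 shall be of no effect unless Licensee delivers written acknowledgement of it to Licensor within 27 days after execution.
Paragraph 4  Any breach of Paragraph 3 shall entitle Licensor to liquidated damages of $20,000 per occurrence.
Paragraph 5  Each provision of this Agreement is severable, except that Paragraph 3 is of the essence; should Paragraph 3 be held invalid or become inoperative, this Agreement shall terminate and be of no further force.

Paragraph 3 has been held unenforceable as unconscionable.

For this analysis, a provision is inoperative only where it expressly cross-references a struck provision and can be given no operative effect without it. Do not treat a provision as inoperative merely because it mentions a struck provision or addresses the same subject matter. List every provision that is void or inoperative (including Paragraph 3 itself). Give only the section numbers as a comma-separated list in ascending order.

1, 2, 3, 4, 5

Paragraph 3 is struck. The whole of Paragraph 4 is the liquidated-damages amount, defined by reference to Paragraph 3, so Paragraph 4 cannot stand once Paragraph 3 is removed. Paragraph 5 makes Paragraph 3 an essential term, and Paragraph 3 is the provision held invalid; under Paragraph 5, the entire Agreement is therefore void. No provision of the Agreement survives.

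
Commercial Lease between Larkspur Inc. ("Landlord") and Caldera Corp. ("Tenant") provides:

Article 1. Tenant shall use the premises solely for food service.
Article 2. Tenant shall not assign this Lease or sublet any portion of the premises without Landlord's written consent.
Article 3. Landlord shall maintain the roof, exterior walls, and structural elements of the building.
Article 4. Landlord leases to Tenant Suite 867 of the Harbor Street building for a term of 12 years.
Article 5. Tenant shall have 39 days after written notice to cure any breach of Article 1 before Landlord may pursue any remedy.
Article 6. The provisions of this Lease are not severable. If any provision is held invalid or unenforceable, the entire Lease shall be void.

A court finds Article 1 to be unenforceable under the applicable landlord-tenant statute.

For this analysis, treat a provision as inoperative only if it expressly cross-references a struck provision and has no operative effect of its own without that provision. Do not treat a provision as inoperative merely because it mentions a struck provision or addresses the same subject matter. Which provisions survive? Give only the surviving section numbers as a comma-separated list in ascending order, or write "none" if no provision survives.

Article 1 is struck. The only function of Article 5 is the cure period for breach of Article 1, so it cannot stand once Article 1 is removed. Article 6 provides that the Lease is not severable, so the invalidity of any one provision voids the entire Lease. No provision of the Lease survives.

none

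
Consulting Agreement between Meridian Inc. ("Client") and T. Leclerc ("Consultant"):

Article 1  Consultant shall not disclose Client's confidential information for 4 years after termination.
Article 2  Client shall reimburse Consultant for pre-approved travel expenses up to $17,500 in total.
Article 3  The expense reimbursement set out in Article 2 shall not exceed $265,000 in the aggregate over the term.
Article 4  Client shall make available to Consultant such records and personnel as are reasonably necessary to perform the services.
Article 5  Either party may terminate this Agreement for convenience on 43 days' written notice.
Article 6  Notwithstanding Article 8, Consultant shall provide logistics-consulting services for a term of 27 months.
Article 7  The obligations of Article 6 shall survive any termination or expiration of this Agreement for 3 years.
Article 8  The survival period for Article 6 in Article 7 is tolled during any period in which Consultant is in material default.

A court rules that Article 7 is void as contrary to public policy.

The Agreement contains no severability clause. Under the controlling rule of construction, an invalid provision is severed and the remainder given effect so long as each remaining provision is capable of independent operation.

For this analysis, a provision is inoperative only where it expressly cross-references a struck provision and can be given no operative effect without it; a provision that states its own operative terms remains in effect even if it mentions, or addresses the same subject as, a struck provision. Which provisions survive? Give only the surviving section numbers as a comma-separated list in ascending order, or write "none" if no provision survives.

Article 7 is struck. Article 8 operates only by reference to Article 7, so it falls with Article 7. Although Article 6 refers to Article 8, its operative terms do not depend on Article 8, so it remains in effect. With no severability clause, the stated default rule severs what cannot stand and enforces each remaining provision that can operate on its own. The provisions still in force are Article 1, Article 2, Article 3, Article 4, Article 5, and Article 6.

1, 2, 3, 4, 5, 6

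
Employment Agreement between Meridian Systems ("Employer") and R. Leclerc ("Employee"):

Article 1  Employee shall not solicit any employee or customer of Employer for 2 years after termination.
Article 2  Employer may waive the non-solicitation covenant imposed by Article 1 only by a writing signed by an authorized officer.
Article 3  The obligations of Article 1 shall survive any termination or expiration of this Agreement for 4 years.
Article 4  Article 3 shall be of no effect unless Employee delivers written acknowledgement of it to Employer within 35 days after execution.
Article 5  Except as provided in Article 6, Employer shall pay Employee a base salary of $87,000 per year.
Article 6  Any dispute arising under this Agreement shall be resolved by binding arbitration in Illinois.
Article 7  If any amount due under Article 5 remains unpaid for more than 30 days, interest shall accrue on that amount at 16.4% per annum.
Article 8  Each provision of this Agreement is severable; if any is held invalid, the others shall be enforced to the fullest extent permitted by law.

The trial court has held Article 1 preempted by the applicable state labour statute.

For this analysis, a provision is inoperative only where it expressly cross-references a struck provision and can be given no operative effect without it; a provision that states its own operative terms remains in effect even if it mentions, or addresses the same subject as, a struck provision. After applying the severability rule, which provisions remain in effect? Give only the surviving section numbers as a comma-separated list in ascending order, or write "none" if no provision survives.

Article 1 is struck. Article 2 has no operative effect of its own apart from Article 1 and is therefore inoperative. Article 3 operates only by reference to Article 1, so it falls with Article 1. Article 4 operates only by reference to Article 3, so it falls with Article 3. Article 8 is a severability clause and preserves every provision that can still be given independent effect. The provisions still in force are Article 5, Article 6, Article 7, and Article 8.

5, 6, 7, 8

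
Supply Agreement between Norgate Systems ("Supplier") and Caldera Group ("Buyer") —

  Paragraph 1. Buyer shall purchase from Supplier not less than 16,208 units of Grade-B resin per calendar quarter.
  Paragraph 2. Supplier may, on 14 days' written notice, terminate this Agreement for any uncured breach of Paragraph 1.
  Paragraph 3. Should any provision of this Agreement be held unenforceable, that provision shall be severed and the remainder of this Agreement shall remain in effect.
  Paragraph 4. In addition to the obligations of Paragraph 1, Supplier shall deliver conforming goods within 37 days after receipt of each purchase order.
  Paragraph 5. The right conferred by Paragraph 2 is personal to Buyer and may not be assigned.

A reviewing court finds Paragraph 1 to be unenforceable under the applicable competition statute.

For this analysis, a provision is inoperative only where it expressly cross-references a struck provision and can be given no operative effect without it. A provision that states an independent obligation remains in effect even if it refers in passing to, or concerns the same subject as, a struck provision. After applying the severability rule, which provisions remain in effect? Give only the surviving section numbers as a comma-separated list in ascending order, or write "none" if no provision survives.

Paragraph 1 is struck. Paragraph 2 operates only by reference to Paragraph 1, so it falls with Paragraph 1. Paragraph 5 merely fixes the non-assignment of Paragraph 2; with Paragraph 2 gone it has nothing to operate on and falls away. Paragraph 4 mentions Paragraph 1 but its own obligation stands independently of Paragraph 1, so Paragraph 4 is not affected. Paragraph 3 is a severability clause and preserves every provision that can still be given independent effect. The provisions still in force are Paragraph 3 and Paragraph 4.

3, 4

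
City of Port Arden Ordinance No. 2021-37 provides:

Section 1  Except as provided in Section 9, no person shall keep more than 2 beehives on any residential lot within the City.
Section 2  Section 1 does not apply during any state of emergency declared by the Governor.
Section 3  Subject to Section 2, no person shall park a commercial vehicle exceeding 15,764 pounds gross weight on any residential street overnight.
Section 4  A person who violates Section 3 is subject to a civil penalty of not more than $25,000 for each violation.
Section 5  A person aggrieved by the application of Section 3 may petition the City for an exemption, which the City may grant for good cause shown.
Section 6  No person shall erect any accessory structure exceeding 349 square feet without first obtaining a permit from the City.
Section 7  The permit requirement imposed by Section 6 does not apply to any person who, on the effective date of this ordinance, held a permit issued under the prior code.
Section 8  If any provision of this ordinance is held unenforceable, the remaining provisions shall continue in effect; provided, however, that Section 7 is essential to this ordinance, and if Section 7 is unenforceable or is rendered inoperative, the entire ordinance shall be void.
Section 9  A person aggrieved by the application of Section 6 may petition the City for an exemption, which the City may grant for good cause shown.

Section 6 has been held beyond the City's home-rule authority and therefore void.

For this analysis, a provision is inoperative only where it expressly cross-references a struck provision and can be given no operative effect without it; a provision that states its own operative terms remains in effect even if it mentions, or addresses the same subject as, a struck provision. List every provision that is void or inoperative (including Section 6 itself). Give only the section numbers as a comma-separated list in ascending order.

Section 6 is struck. Section 7 operates only by reference to Section 6, so it falls with Section 6. The only function of Section 9 is the exemption procedure for Section 6, so it cannot stand once Section 6 is removed. Section 8 makes Section 7 an essential term, and Section 7 has been rendered inoperative by the cascade; under Section 8, the entire ordinance is therefore void. No provision of the ordinance survives.

1, 2, 3, 4, 5, 6, 7, 8, 9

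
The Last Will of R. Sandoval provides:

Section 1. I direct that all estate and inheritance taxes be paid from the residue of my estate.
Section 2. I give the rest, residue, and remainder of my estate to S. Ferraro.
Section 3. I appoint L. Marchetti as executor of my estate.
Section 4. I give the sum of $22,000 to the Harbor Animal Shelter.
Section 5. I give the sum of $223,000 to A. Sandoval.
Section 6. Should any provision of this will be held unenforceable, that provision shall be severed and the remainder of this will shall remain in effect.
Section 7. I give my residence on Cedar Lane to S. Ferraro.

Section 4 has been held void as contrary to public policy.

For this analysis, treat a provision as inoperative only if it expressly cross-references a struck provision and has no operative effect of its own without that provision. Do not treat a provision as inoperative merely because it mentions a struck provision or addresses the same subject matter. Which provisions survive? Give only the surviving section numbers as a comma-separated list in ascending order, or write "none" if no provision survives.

Section 4 is struck. Nothing else in the will is defined by reference to Section 4. Section 6 is a severability clause and preserves every provision that can still be given independent effect. The provisions still in force are Section 1, Section 2, Section 3, Section 5, Section 6, and Section 7.

1, 2, 3, 5, 6, 7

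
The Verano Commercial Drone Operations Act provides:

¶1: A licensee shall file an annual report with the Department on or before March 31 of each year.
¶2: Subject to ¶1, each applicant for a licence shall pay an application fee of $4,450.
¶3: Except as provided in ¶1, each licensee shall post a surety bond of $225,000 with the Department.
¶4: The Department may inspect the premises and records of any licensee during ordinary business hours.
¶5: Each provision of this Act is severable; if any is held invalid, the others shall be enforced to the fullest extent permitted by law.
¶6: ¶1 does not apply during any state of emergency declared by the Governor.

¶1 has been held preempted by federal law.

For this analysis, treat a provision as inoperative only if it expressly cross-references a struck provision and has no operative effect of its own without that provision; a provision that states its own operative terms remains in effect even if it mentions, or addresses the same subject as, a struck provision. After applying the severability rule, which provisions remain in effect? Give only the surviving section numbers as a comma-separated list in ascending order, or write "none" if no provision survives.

¶1 is struck. ¶6 has no operative effect of its own apart from ¶1 and is therefore inoperative. Although ¶2 refers to ¶1, its operative terms do not depend on ¶1, so it remains in effect. Although ¶3 refers to ¶1, its operative terms do not depend on ¶1, so it remains in effect. Under the severability clause in ¶5, the remaining provisions continue in force. That leaves ¶2, ¶3, ¶4, and ¶5 in effect.

2, 3, 4, 5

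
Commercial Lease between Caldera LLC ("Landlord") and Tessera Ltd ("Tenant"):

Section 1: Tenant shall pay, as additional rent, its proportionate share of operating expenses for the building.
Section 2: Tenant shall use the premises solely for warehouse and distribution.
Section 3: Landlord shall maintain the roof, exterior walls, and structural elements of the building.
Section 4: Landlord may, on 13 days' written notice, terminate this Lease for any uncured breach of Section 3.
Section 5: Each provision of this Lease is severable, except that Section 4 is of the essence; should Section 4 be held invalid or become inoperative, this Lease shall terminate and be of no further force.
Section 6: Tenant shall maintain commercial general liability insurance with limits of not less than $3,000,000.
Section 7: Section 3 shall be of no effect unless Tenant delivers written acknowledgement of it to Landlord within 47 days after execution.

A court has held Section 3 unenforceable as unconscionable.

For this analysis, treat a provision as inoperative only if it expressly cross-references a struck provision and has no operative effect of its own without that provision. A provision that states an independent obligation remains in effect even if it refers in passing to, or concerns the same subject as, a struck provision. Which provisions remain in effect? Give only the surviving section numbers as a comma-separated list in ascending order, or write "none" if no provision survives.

Section 3 is struck. Section 4 has no operative effect of its own apart from Section 3 and is therefore inoperative. Section 7 merely fixes the acknowledgement condition for Section 3; with Section 3 gone it has nothing to operate on and falls away. Section 5 makes Section 4 an essential term, and Section 4 has been rendered inoperative by the cascade; under Section 5, the entire Lease is therefore void. No provision of the Lease survives.

none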